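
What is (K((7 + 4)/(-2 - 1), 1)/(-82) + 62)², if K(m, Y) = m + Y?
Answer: 58216900/15129 ≈ 3848.0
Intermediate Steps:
K(m, Y) = Y + m
(K((7 + 4)/(-2 - 1), 1)/(-82) + 62)² = ((1 + (7 + 4)/(-2 - 1))/(-82) + 62)² = ((1 + 11/(-3))*(-1/82) + 62)² = ((1 + 11*(-⅓))*(-1/82) + 62)² = ((1 - 11/3)*(-1/82) + 62)² = (-8/3*(-1/82) + 62)² = (4/123 + 62)² = (7630/123)² = 58216900/15129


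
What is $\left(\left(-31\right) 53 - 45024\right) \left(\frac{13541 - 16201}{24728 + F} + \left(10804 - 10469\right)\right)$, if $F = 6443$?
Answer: $- \frac{69597997125}{4453} \approx -1.5629 \cdot 10^{7}$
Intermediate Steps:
$\left(\left(-31\right) 53 - 45024\right) \left(\frac{13541 - 16201}{24728 + F} + \left(10804 - 10469\right)\right) = \left(\left(-31\right) 53 - 45024\right) \left(\frac{13541 - 16201}{24728 + 6443} + \left(10804 - 10469\right)\right) = \left(-1643 - 45024\right) \left(- \frac{2660}{31171} + \left(10804 - 10469\right)\right) = - 46667 \left(\left(-2660\right) \frac{1}{31171} + 335\right) = - 46667 \left(- \frac{380}{4453} + 335\right) = \left(-46667\right) \frac{1491375}{4453} = - \frac{69597997125}{4453}$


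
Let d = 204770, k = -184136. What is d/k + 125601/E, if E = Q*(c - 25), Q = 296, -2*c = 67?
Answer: -555697147/66427062 ≈ -8.3655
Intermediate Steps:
c = -67/2 (c = -1/2*67 = -67/2 ≈ -33.500)
E = -17316 (E = 296*(-67/2 - 25) = 296*(-117/2) = -17316)
d/k + 125601/E = 204770/(-184136) + 125601/(-17316) = 204770*(-1/184136) + 125601*(-1/17316) = -102385/92068 - 41867/5772 = -555697147/66427062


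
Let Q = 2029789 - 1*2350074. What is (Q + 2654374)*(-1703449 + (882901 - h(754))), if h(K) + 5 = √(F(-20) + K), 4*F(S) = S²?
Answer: -1915220390327 - 2334089*√854 ≈ -1.9153e+12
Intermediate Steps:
F(S) = S²/4
h(K) = -5 + √(100 + K) (h(K) = -5 + √((¼)*(-20)² + K) = -5 + √((¼)*400 + K) = -5 + √(100 + K))
Q = -320285 (Q = 2029789 - 2350074 = -320285)
(Q + 2654374)*(-1703449 + (882901 - h(754))) = (-320285 + 2654374)*(-1703449 + (882901 - (-5 + √(100 + 754)))) = 2334089*(-1703449 + (882901 - (-5 + √854))) = 2334089*(-1703449 + (882901 + (5 - √854))) = 2334089*(-1703449 + (882906 - √854)) = 2334089*(-820543 - √854) = -1915220390327 - 2334089*√854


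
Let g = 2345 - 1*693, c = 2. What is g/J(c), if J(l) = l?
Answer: 826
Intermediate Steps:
g = 1652 (g = 2345 - 693 = 1652)
g/J(c) = 1652/2 = 1652*(½) = 826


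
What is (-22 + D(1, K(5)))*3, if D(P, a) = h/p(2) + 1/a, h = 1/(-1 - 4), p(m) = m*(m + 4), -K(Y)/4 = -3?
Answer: -329/5 ≈ -65.800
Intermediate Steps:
K(Y) = 12 (K(Y) = -4*(-3) = 12)
p(m) = m*(4 + m)
h = -1/5 (h = 1/(-5) = -1/5 ≈ -0.20000)
D(P, a) = -1/60 + 1/a (D(P, a) = -1/(2*(4 + 2))/5 + 1/a = -1/(5*(2*6)) + 1/a = -1/5/12 + 1/a = -1/5*1/12 + 1/a = -1/60 + 1/a)
(-22 + D(1, K(5)))*3 = (-22 + (1/60)*(60 - 1*12)/12)*3 = (-22 + (1/60)*(1/12)*(60 - 12))*3 = (-22 + (1/60)*(1/12)*48)*3 = (-22 + 1/15)*3 = -329/15*3 = -329/5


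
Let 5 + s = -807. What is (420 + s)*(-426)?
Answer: 166992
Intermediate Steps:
s = -812 (s = -5 - 807 = -812)
(420 + s)*(-426) = (420 - 812)*(-426) = -392*(-426) = 166992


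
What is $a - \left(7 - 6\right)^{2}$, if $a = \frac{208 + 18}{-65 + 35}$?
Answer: $- \frac{128}{15} \approx -8.5333$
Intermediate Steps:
$a = - \frac{113}{15}$ ($a = \frac{226}{-30} = 226 \left(- \frac{1}{30}\right) = - \frac{113}{15} \approx -7.5333$)
$a - \left(7 - 6\right)^{2} = - \frac{113}{15} - \left(7 - 6\right)^{2} = - \frac{113}{15} - 1^{2} = - \frac{113}{15} - 1 = - \frac{128}{15}$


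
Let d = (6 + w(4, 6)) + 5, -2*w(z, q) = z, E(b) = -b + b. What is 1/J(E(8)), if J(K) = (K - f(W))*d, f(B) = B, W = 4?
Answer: -1/36 ≈ -0.027778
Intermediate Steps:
E(b) = 0
w(z, q) = -z/2
d = 9 (d = (6 - ½*4) + 5 = (6 - 2) + 5 = 4 + 5 = 9)
J(K) = -36 + 9*K (J(K) = (K - 1*4)*9 = (K - 4)*9 = (-4 + K)*9 = -36 + 9*K)
1/J(E(8)) = 1/(-36 + 9*0) = 1/(-36 + 0) = 1/(-36) = -1/36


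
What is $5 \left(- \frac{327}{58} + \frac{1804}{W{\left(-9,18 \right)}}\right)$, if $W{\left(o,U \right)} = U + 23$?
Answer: $\frac{11125}{58} \approx 191.81$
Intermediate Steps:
$W{\left(o,U \right)} = 23 + U$
$5 \left(- \frac{327}{58} + \frac{1804}{W{\left(-9,18 \right)}}\right) = 5 \left(- \frac{327}{58} + \frac{1804}{23 + 18}\right) = 5 \left(\left(-327\right) \frac{1}{58} + \frac{1804}{41}\right) = 5 \left(- \frac{327}{58} + 1804 \cdot \frac{1}{41}\right) = 5 \left(- \frac{327}{58} + 44\right) = 5 \cdot \frac{2225}{58} = \frac{11125}{58}$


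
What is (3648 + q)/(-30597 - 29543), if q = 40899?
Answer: -1437/1940 ≈ -0.74072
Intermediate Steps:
(3648 + q)/(-30597 - 29543) = (3648 + 40899)/(-30597 - 29543) = 44547/(-60140) = 44547*(-1/60140) = -1437/1940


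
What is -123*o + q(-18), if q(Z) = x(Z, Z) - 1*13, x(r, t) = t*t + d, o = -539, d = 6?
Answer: 66614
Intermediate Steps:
x(r, t) = 6 + t² (x(r, t) = t*t + 6 = t² + 6 = 6 + t²)
q(Z) = -7 + Z² (q(Z) = (6 + Z²) - 1*13 = (6 + Z²) - 13 = -7 + Z²)
-123*o + q(-18) = -123*(-539) + (-7 + (-18)²) = 66297 + (-7 + 324) = 66297 + 317 = 66614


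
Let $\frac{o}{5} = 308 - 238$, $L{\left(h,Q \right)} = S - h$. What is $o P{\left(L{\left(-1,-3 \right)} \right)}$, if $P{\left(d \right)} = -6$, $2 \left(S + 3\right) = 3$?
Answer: $-2100$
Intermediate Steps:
$S = - \frac{3}{2}$ ($S = -3 + \frac{1}{2} \cdot 3 = -3 + \frac{3}{2} = - \frac{3}{2} \approx -1.5$)
$L{\left(h,Q \right)} = - \frac{3}{2} - h$
$o = 350$ ($o = 5 \left(308 - 238\right) = 5 \cdot 70 = 350$)
$o P{\left(L{\left(-1,-3 \right)} \right)} = 350 \left(-6\right) = -2100$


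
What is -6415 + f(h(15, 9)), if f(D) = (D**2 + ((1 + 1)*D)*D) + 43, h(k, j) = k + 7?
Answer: -4920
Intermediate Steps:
h(k, j) = 7 + k
f(D) = 43 + 3*D**2 (f(D) = (D**2 + (2*D)*D) + 43 = (D**2 + 2*D**2) + 43 = 3*D**2 + 43 = 43 + 3*D**2)
-6415 + f(h(15, 9)) = -6415 + (43 + 3*(7 + 15)**2) = -6415 + (43 + 3*22**2) = -6415 + (43 + 3*484) = -6415 + (43 + 1452) = -6415 + 1495 = -4920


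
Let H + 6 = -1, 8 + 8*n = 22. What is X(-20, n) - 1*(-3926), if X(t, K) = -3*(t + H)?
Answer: 4007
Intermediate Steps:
n = 7/4 (n = -1 + (⅛)*22 = -1 + 11/4 = 7/4 ≈ 1.7500)
H = -7 (H = -6 - 1 = -7)
X(t, K) = 21 - 3*t (X(t, K) = -3*(t - 7) = -3*(-7 + t) = 21 - 3*t)
X(-20, n) - 1*(-3926) = (21 - 3*(-20)) - 1*(-3926) = (21 + 60) + 3926 = 81 + 3926 = 4007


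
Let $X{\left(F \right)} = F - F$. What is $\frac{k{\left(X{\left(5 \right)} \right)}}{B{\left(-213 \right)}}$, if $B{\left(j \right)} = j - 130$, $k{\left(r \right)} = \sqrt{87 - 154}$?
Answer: $- \frac{i \sqrt{67}}{343} \approx - 0.023864 i$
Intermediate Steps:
$X{\left(F \right)} = 0$
$k{\left(r \right)} = i \sqrt{67}$ ($k{\left(r \right)} = \sqrt{-67} = i \sqrt{67}$)
$B{\left(j \right)} = -130 + j$ ($B{\left(j \right)} = j - 130 = -130 + j$)
$\frac{k{\left(X{\left(5 \right)} \right)}}{B{\left(-213 \right)}} = \frac{i \sqrt{67}}{-130 - 213} = \frac{i \sqrt{67}}{-343} = i \sqrt{67} \left(- \frac{1}{343}\right) = - \frac{i \sqrt{67}}{343}$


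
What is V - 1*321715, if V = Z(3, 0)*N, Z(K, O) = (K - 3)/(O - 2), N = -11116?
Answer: -321715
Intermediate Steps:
Z(K, O) = (-3 + K)/(-2 + O)
V = 0 (V = ((-3 + 3)/(-2 + 0))*(-11116) = (0/(-2))*(-11116) = -½*0*(-11116) = 0*(-11116) = 0)
V - 1*321715 = 0 - 1*321715 = 0 - 321715 = -321715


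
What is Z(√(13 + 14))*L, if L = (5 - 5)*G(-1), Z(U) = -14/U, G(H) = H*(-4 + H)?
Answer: 0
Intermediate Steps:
L = 0 (L = (5 - 5)*(-(-4 - 1)) = 0*(-1*(-5)) = 0*5 = 0)
Z(√(13 + 14))*L = -14/√(13 + 14)*0 = -14*√3/9*0 = 0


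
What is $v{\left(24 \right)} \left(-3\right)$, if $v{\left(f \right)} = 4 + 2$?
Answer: $-18$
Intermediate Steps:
$v{\left(f \right)} = 6$
$v{\left(24 \right)} \left(-3\right) = 6 \left(-3\right) = -18$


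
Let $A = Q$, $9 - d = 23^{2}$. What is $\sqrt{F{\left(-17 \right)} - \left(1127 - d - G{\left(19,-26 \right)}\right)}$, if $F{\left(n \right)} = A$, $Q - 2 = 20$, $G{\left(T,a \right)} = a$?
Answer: $i \sqrt{1651} \approx 40.633 i$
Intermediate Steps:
$d = -520$ ($d = 9 - 23^{2} = 9 - 529 = -520$)
$Q = 22$ ($Q = 2 + 20 = 22$)
$A = 22$
$F{\left(n \right)} = 22$
$\sqrt{F{\left(-17 \right)} - \left(1127 - d - G{\left(19,-26 \right)}\right)} = \sqrt{22 - 1673} = \sqrt{-1651} = i \sqrt{1651}$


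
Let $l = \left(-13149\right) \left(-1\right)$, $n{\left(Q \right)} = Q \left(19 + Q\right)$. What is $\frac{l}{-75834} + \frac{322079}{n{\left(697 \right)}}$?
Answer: $\frac{992361341}{2102506076} \approx 0.47199$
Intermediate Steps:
$l = 13149$
$\frac{l}{-75834} + \frac{322079}{n{\left(697 \right)}} = \frac{13149}{-75834} + \frac{322079}{697 \left(19 + 697\right)} = 13149 \left(- \frac{1}{75834}\right) + \frac{322079}{697 \cdot 716} = - \frac{1461}{8426} + \frac{322079}{499052} = \frac{992361341}{2102506076}$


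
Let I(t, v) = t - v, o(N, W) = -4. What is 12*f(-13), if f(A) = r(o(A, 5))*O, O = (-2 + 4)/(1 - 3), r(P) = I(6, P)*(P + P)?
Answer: 960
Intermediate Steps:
r(P) = 2*P*(6 - P) (r(P) = (6 - P)*(P + P) = (6 - P)*(2*P) = 2*P*(6 - P))
O = -1 (O = 2/(-2) = 2*(-½) = -1)
f(A) = 80 (f(A) = (2*(-4)*(6 - 1*(-4)))*(-1) = (2*(-4)*(6 + 4))*(-1) = (2*(-4)*10)*(-1) = -80*(-1) = 80)
12*f(-13) = 12*80 = 960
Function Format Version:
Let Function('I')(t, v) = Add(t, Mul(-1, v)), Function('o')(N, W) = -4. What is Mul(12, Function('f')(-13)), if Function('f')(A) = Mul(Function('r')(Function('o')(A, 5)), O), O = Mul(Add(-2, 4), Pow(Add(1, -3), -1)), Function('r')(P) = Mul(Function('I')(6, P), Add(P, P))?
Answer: 960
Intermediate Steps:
Function('r')(P) = Mul(2, P, Add(6, Mul(-1, P))) (Function('r')(P) = Mul(Add(6, Mul(-1, P)), Add(P, P)) = Mul(Add(6, Mul(-1, P)), Mul(2, P)) = Mul(2, P, Add(6, Mul(-1, P))))
O = -1 (O = Mul(2, Pow(-2, -1)) = Mul(2, Rational(-1, 2)) = -1)
Function('f')(A) = 80 (Function('f')(A) = Mul(Mul(2, -4, Add(6, Mul(-1, -4))), -1) = Mul(Mul(2, -4, Add(6, 4)), -1) = Mul(Mul(2, -4, 10), -1) = Mul(-80, -1) = 80)
Mul(12, Function('f')(-13)) = Mul(12, 80) = 960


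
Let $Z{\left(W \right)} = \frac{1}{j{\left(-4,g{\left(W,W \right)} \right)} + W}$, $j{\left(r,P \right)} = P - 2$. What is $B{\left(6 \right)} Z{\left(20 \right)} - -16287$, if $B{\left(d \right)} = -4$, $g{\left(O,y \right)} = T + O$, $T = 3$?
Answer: $\frac{667763}{41} \approx 16287.0$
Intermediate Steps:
$g{\left(O,y \right)} = 3 + O$
$j{\left(r,P \right)} = -2 + P$
$Z{\left(W \right)} = \frac{1}{1 + 2 W}$ ($Z{\left(W \right)} = \frac{1}{\left(-2 + \left(3 + W\right)\right) + W} = \frac{1}{\left(1 + W\right) + W} = \frac{1}{1 + 2 W}$)
$B{\left(6 \right)} Z{\left(20 \right)} - -16287 = - \frac{4}{1 + 2 \cdot 20} - -16287 = - \frac{4}{1 + 40} + 16287 = - \frac{4}{41} + 16287 = \frac{667763}{41}$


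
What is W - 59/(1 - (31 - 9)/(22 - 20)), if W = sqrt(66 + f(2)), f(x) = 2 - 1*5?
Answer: 59/10 + 3*sqrt(7) ≈ 13.837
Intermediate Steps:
f(x) = -3 (f(x) = 2 - 5 = -3)
W = 3*sqrt(7) (W = sqrt(66 - 3) = sqrt(63) = 3*sqrt(7) ≈ 7.9373)
W - 59/(1 - (31 - 9)/(22 - 20)) = 3*sqrt(7) - 59/(1 - (31 - 9)/(22 - 20)) = 3*sqrt(7) - 59/(1 - 22/2) = 3*sqrt(7) - 59/(1 - 1*11) = 3*sqrt(7) - 59/(1 - 11) = 3*sqrt(7) - 59/(-10) = 3*sqrt(7) - 1/10*(-59) = 3*sqrt(7) + 59/10 = 59/10 + 3*sqrt(7)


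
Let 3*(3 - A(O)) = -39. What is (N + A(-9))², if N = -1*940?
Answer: 853776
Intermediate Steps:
A(O) = 16 (A(O) = 3 - ⅓*(-39) = 3 + 13 = 16)
N = -940
(N + A(-9))² = (-940 + 16)² = (-924)² = 853776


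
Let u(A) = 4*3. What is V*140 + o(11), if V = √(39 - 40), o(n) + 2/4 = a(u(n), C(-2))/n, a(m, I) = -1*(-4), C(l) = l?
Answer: -3/22 + 140*I ≈ -0.13636 + 140.0*I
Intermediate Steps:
u(A) = 12
a(m, I) = 4
o(n) = -½ + 4/n
V = I (V = √(-1) = I ≈ 1.0*I)
V*140 + o(11) = I*140 + (½)*(8 - 1*11)/11 = 140*I + (½)*(1/11)*(8 - 11) = 140*I + (½)*(1/11)*(-3) = 140*I - 3/22 = -3/22 + 140*I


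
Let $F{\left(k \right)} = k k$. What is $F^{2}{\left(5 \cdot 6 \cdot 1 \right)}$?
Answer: $810000$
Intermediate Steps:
$F{\left(k \right)} = k^{2}$
$F^{2}{\left(5 \cdot 6 \cdot 1 \right)} = \left(\left(5 \cdot 6 \cdot 1\right)^{2}\right)^{2} = \left(\left(30 \cdot 1\right)^{2}\right)^{2} = \left(30^{2}\right)^{2} = 900^{2} = 810000$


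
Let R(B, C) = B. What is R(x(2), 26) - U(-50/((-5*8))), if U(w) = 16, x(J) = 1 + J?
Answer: -13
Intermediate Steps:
R(x(2), 26) - U(-50/((-5*8))) = (1 + 2) - 1*16 = 3 - 16 = -13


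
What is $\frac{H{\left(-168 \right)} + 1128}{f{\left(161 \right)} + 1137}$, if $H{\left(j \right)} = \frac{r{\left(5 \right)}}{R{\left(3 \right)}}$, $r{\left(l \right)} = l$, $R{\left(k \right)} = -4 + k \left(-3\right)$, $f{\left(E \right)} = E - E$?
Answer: $\frac{14659}{14781} \approx 0.99175$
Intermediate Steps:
$f{\left(E \right)} = 0$
$R{\left(k \right)} = -4 - 3 k$
$H{\left(j \right)} = - \frac{5}{13}$ ($H{\left(j \right)} = \frac{5}{-4 - 9} = \frac{5}{-13} = 5 \left(- \frac{1}{13}\right) = - \frac{5}{13}$)
$\frac{H{\left(-168 \right)} + 1128}{f{\left(161 \right)} + 1137} = \frac{- \frac{5}{13} + 1128}{0 + 1137} = \frac{14659}{13 \cdot 1137} = \frac{14659}{13} \cdot \frac{1}{1137} = \frac{14659}{14781}$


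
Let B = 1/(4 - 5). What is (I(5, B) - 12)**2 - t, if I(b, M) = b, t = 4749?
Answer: -4700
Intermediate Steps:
B = -1 (B = 1/(-1) = -1)
(I(5, B) - 12)**2 - t = (5 - 12)**2 - 1*4749 = (-7)**2 - 4749 = 49 - 4749 = -4700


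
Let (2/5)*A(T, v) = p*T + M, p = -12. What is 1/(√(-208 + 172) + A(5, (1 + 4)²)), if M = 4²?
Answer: -55/6068 - 3*I/6068 ≈ -0.0090639 - 0.0004944*I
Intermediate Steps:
M = 16
A(T, v) = 40 - 30*T (A(T, v) = 5*(-12*T + 16)/2 = 5*(16 - 12*T)/2 = 40 - 30*T)
1/(√(-208 + 172) + A(5, (1 + 4)²)) = 1/(√(-208 + 172) + (40 - 30*5)) = 1/(√(-36) + (40 - 150)) = 1/(6*I - 110) = 1/(-110 + 6*I) = (-110 - 6*I)/12136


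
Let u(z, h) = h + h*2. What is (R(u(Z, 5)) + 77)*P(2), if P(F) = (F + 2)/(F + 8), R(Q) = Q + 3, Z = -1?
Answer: 38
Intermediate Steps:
u(z, h) = 3*h (u(z, h) = h + 2*h = 3*h)
R(Q) = 3 + Q
P(F) = (2 + F)/(8 + F)
(R(u(Z, 5)) + 77)*P(2) = ((3 + 3*5) + 77)*((2 + 2)/(8 + 2)) = ((3 + 15) + 77)*(4/10) = (18 + 77)*((⅒)*4) = 95*(⅖) = 38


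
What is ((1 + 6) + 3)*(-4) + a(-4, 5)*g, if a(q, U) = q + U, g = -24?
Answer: -64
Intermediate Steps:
a(q, U) = U + q
((1 + 6) + 3)*(-4) + a(-4, 5)*g = ((1 + 6) + 3)*(-4) + (5 - 4)*(-24) = (7 + 3)*(-4) + 1*(-24) = 10*(-4) - 24 = -40 - 24 = -64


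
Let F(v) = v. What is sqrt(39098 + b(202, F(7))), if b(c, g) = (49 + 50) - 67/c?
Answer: sqrt(1599380854)/202 ≈ 197.98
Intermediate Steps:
b(c, g) = 99 - 67/c
sqrt(39098 + b(202, F(7))) = sqrt(39098 + (99 - 67/202)) = sqrt(39098 + 19931/202) = sqrt(7917727/202) = sqrt(1599380854)/202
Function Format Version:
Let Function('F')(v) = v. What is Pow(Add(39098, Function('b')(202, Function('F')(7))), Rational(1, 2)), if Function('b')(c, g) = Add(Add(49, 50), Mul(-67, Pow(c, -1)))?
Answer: Mul(Rational(1, 202), Pow(1599380854, Rational(1, 2))) ≈ 197.98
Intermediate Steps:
Function('b')(c, g) = Add(99, Mul(-67, Pow(c, -1)))
Pow(Add(39098, Function('b')(202, Function('F')(7))), Rational(1, 2)) = Pow(Add(39098, Add(99, Mul(-67, Pow(202, -1)))), Rational(1, 2)) = Pow(Add(39098, Add(99, Mul(-67, Rational(1, 202)))), Rational(1, 2)) = Pow(Add(39098, Add(99, Rational(-67, 202))), Rational(1, 2)) = Pow(Add(39098, Rational(19931, 202)), Rational(1, 2)) = Pow(Rational(7917727, 202), Rational(1, 2)) = Mul(Rational(1, 202), Pow(1599380854, Rational(1, 2)))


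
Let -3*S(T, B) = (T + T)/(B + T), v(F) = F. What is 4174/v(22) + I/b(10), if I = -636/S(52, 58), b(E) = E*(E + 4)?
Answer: 817385/4004 ≈ 204.14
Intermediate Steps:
S(T, B) = -2*T/(3*(B + T)) (S(T, B) = -(T + T)/(3*(B + T)) = -2*T/(3*(B + T)))
b(E) = E*(4 + E)
I = 26235/13 (I = -636/((-2*52/(3*58 + 3*52))) = -636/((-2*52/(174 + 156))) = -636/((-2*52/330)) = -636/((-2*52*1/330)) = -636/(-52/165) = -636*(-165/52) = 26235/13 ≈ 2018.1)
4174/v(22) + I/b(10) = 4174/22 + 26235/(13*((10*(4 + 10)))) = 4174*(1/22) + 26235/(13*((10*14))) = 2087/11 + (26235/13)/140 = 2087/11 + (26235/13)*(1/140) = 2087/11 + 5247/364 = 817385/4004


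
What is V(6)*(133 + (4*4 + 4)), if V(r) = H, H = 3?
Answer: 459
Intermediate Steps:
V(r) = 3
V(6)*(133 + (4*4 + 4)) = 3*(133 + (4*4 + 4)) = 3*(133 + (16 + 4)) = 3*(133 + 20) = 3*153 = 459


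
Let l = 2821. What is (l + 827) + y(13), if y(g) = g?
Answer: 3661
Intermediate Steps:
(l + 827) + y(13) = (2821 + 827) + 13 = 3648 + 13 = 3661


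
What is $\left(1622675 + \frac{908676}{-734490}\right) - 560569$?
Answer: $\frac{43339184848}{40805} \approx 1.0621 \cdot 10^{6}$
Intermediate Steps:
$\left(1622675 + \frac{908676}{-734490}\right) - 560569 = \left(1622675 + 908676 \left(- \frac{1}{734490}\right)\right) - 560569 = \left(1622675 - \frac{50482}{40805}\right) - 560569 = \frac{66213202893}{40805} - 560569 = \frac{43339184848}{40805}$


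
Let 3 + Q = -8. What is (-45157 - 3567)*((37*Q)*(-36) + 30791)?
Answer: -2214164732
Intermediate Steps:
Q = -11 (Q = -3 - 8 = -11)
(-45157 - 3567)*((37*Q)*(-36) + 30791) = (-45157 - 3567)*((37*(-11))*(-36) + 30791) = -48724*(-407*(-36) + 30791) = -48724*(14652 + 30791) = -48724*45443 = -2214164732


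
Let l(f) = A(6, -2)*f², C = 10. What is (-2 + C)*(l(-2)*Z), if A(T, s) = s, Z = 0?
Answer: 0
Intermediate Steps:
l(f) = -2*f²
(-2 + C)*(l(-2)*Z) = (-2 + 10)*(-2*(-2)²*0) = 8*(-2*4*0) = 8*(-8*0) = 8*0 = 0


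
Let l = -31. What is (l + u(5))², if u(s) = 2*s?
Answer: 441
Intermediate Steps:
(l + u(5))² = (-31 + 2*5)² = (-31 + 10)² = (-21)² = 441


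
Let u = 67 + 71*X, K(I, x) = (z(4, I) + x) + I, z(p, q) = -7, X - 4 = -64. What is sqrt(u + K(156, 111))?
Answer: 3*I*sqrt(437) ≈ 62.714*I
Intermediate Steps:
X = -60 (X = 4 - 64 = -60)
K(I, x) = -7 + I + x (K(I, x) = (-7 + x) + I = -7 + I + x)
u = -4193 (u = 67 + 71*(-60) = 67 - 4260 = -4193)
sqrt(u + K(156, 111)) = sqrt(-4193 + (-7 + 156 + 111)) = sqrt(-4193 + 260) = sqrt(-3933) = 3*I*sqrt(437)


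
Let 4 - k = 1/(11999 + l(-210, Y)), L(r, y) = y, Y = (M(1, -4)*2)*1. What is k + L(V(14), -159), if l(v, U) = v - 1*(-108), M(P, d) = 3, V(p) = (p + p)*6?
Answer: -1844036/11897 ≈ -155.00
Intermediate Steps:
V(p) = 12*p (V(p) = (2*p)*6 = 12*p)
Y = 6 (Y = (3*2)*1 = 6*1 = 6)
l(v, U) = 108 + v (l(v, U) = v + 108 = 108 + v)
k = 47587/11897 (k = 4 - 1/(11999 + (108 - 210)) = 4 - 1/(11999 - 102) = 4 - 1/11897 = 47587/11897 ≈ 3.9999)
k + L(V(14), -159) = 47587/11897 - 159 = -1844036/11897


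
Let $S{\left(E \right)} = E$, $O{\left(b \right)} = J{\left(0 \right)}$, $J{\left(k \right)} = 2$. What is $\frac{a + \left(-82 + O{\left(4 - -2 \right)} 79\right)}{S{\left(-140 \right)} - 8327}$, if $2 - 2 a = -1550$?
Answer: $- \frac{852}{8467} \approx -0.10063$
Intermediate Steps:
$O{\left(b \right)} = 2$
$a = 776$ ($a = 1 - -775 = 1 + 775 = 776$)
$\frac{a + \left(-82 + O{\left(4 - -2 \right)} 79\right)}{S{\left(-140 \right)} - 8327} = \frac{776 + \left(-82 + 2 \cdot 79\right)}{-140 - 8327} = \frac{776 + \left(-82 + 158\right)}{-8467} = \left(776 + 76\right) \left(- \frac{1}{8467}\right) = 852 \left(- \frac{1}{8467}\right) = - \frac{852}{8467}$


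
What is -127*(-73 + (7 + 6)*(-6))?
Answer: 19177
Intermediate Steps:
-127*(-73 + (7 + 6)*(-6)) = -127*(-73 + 13*(-6)) = -127*(-73 - 78) = -127*(-151) = 19177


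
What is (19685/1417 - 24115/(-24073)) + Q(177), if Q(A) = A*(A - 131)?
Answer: 39749057226/4873063 ≈ 8156.9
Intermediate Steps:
Q(A) = A*(-131 + A)
(19685/1417 - 24115/(-24073)) + Q(177) = (19685/1417 - 24115/(-24073)) + 177*(-131 + 177) = (19685*(1/1417) - 24115*(-1/24073)) + 177*46 = (19685/1417 + 3445/3439) + 8142 = 72578280/4873063 + 8142 = 39749057226/4873063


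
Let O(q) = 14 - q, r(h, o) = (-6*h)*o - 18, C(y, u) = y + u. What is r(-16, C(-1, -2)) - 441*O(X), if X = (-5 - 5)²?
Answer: 37620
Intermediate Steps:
C(y, u) = u + y
r(h, o) = -18 - 6*h*o (r(h, o) = -6*h*o - 18 = -18 - 6*h*o)
X = 100 (X = (-10)² = 100)
r(-16, C(-1, -2)) - 441*O(X) = (-18 - 6*(-16)*(-2 - 1)) - 441*(14 - 1*100) = (-18 - 6*(-16)*(-3)) - 441*(14 - 100) = (-18 - 288) - 441*(-86) = -306 + 37926 = 37620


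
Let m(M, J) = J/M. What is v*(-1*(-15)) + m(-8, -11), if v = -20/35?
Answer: -403/56 ≈ -7.1964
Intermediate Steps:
v = -4/7 (v = -20*1/35 = -4/7 ≈ -0.57143)
v*(-1*(-15)) + m(-8, -11) = -(-4)*(-15)/7 - 11/(-8) = -4/7*15 - 11*(-⅛) = -60/7 + 11/8 = -403/56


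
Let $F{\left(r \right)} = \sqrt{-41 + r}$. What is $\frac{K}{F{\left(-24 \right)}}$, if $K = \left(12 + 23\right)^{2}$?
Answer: $- \frac{245 i \sqrt{65}}{13} \approx - 151.94 i$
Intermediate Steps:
$K = 1225$ ($K = 35^{2} = 1225$)
$\frac{K}{F{\left(-24 \right)}} = \frac{1225}{\sqrt{-41 - 24}} = \frac{1225}{\sqrt{-65}} = \frac{1225}{i \sqrt{65}} = 1225 \left(- \frac{i \sqrt{65}}{65}\right) = - \frac{245 i \sqrt{65}}{13}$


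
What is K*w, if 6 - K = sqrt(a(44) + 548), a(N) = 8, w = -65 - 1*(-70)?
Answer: 30 - 10*sqrt(139) ≈ -87.898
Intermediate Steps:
w = 5 (w = -65 + 70 = 5)
K = 6 - 2*sqrt(139) (K = 6 - sqrt(8 + 548) = 6 - sqrt(556) = 6 - 2*sqrt(139) ≈ -17.580)
K*w = (6 - 2*sqrt(139))*5 = 30 - 10*sqrt(139)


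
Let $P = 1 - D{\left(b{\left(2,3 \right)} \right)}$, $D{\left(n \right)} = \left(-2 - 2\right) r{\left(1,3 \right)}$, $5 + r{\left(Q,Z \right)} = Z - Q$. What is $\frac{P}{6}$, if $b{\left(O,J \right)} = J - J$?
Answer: $- \frac{11}{6} \approx -1.8333$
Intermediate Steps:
$r{\left(Q,Z \right)} = -5 + Z - Q$ ($r{\left(Q,Z \right)} = -5 - \left(Q - Z\right) = -5 + Z - Q$)
$b{\left(O,J \right)} = 0$
$D{\left(n \right)} = 12$ ($D{\left(n \right)} = \left(-2 - 2\right) \left(-5 + 3 - 1\right) = - 4 \left(-5 + 3 - 1\right) = \left(-4\right) \left(-3\right) = 12$)
$P = -11$ ($P = 1 - 12 = -11$)
$\frac{P}{6} = \frac{1}{6} \left(-11\right) = - \frac{11}{6}$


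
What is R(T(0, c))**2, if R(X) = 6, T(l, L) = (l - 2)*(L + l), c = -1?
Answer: 36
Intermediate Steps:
T(l, L) = (-2 + l)*(L + l)
R(T(0, c))**2 = 6**2 = 36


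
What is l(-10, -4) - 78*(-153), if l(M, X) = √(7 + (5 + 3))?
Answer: 11934 + √15 ≈ 11938.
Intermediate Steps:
l(M, X) = √15 (l(M, X) = √(7 + 8) = √15)
l(-10, -4) - 78*(-153) = √15 - 78*(-153) = √15 + 11934 = 11934 + √15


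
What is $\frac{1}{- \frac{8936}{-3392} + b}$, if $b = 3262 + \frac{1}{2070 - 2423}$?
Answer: $\frac{149672}{488623941} \approx 0.00030631$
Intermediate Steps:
$b = \frac{1151485}{353}$ ($b = 3262 + \frac{1}{-353} = 3262 - \frac{1}{353} = \frac{1151485}{353} \approx 3262.0$)
$\frac{1}{- \frac{8936}{-3392} + b} = \frac{1}{- \frac{8936}{-3392} + \frac{1151485}{353}} = \frac{1}{\left(-8936\right) \left(- \frac{1}{3392}\right) + \frac{1151485}{353}} = \frac{1}{\frac{1117}{424} + \frac{1151485}{353}} = \frac{1}{\frac{488623941}{149672}} = \frac{149672}{488623941}$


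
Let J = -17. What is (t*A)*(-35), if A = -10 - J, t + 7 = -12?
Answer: 4655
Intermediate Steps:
t = -19 (t = -7 - 12 = -19)
A = 7 (A = -10 - 1*(-17) = -10 + 17 = 7)
(t*A)*(-35) = -19*7*(-35) = -133*(-35) = 4655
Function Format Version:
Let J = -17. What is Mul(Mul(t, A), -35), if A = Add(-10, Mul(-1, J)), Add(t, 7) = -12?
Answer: 4655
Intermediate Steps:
t = -19 (t = Add(-7, -12) = -19)
A = 7 (A = Add(-10, Mul(-1, -17)) = Add(-10, 17) = 7)
Mul(Mul(t, A), -35) = Mul(Mul(-19, 7), -35) = Mul(-133, -35) = 4655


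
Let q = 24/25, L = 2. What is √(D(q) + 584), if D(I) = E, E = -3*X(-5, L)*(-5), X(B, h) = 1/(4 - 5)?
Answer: √569 ≈ 23.854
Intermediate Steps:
X(B, h) = -1 (X(B, h) = 1/(-1) = -1)
q = 24/25 (q = 24*(1/25) = 24/25 ≈ 0.96000)
E = -15 (E = -3*(-1)*(-5) = 3*(-5) = -15)
D(I) = -15
√(D(q) + 584) = √(-15 + 584) = √569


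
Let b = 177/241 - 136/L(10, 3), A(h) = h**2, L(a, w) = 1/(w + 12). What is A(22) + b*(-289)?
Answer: 142149451/241 ≈ 5.8983e+5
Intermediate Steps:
L(a, w) = 1/(12 + w)
b = -491463/241 (b = 177/241 - 136/(1/(12 + 3)) = 177*(1/241) - 136/(1/15) = 177/241 - 136/1/15 = 177/241 - 136*15 = 177/241 - 2040 = -491463/241 ≈ -2039.3)
A(22) + b*(-289) = 22**2 - 491463/241*(-289) = 484 + 142032807/241 = 142149451/241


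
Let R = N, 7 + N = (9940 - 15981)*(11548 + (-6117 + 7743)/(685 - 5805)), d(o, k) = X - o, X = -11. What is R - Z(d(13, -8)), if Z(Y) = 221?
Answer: -178585030427/2560 ≈ -6.9760e+7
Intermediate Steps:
d(o, k) = -11 - o
N = -178584464667/2560 (N = -7 + (9940 - 15981)*(11548 + (-6117 + 7743)/(685 - 5805)) = -7 - 6041*(11548 + 1626/(-5120)) = -7 - 6041*(11548 + 1626*(-1/5120)) = -7 - 6041*(11548 - 813/2560) = -7 - 6041*29562067/2560 = -7 - 178584446747/2560 = -178584464667/2560 ≈ -6.9759e+7)
R = -178584464667/2560 ≈ -6.9759e+7
R - Z(d(13, -8)) = -178584464667/2560 - 1*221 = -178584464667/2560 - 221 = -178585030427/2560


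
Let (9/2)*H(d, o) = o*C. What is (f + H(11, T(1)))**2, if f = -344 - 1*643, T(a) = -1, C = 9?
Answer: 978121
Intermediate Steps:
f = -987 (f = -344 - 643 = -987)
H(d, o) = 2*o (H(d, o) = 2*(o*9)/9 = 2*(9*o)/9 = 2*o)
(f + H(11, T(1)))**2 = (-987 + 2*(-1))**2 = (-987 - 2)**2 = (-989)**2 = 978121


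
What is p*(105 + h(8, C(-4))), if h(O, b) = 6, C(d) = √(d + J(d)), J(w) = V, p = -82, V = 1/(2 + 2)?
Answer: -9102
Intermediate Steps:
V = ¼ (V = 1/4 = ¼ ≈ 0.25000)
J(w) = ¼
C(d) = √(¼ + d) (C(d) = √(d + ¼) = √(¼ + d))
p*(105 + h(8, C(-4))) = -82*(105 + 6) = -82*111 = -9102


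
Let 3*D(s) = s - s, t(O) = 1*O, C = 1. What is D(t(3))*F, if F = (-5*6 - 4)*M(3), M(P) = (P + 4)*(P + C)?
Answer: 0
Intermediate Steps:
M(P) = (1 + P)*(4 + P) (M(P) = (P + 4)*(P + 1) = (4 + P)*(1 + P) = (1 + P)*(4 + P))
t(O) = O
D(s) = 0 (D(s) = (s - s)/3 = (⅓)*0 = 0)
F = -952 (F = (-5*6 - 4)*(4 + 3² + 5*3) = (-30 - 4)*(4 + 9 + 15) = -34*28 = -952)
D(t(3))*F = 0*(-952) = 0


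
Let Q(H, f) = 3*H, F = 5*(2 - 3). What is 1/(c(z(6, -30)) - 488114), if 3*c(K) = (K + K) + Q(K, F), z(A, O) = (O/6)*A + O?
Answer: -1/488214 ≈ -2.0483e-6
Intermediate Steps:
F = -5 (F = 5*(-1) = -5)
z(A, O) = O + A*O/6 (z(A, O) = (O*(1/6))*A + O = (O/6)*A + O = A*O/6 + O = O + A*O/6)
c(K) = 5*K/3 (c(K) = ((K + K) + 3*K)/3 = (2*K + 3*K)/3 = (5*K)/3 = 5*K/3)
1/(c(z(6, -30)) - 488114) = 1/(5*((1/6)*(-30)*(6 + 6))/3 - 488114) = 1/(5*((1/6)*(-30)*12)/3 - 488114) = 1/((5/3)*(-60) - 488114) = 1/(-100 - 488114) = 1/(-488214) = -1/488214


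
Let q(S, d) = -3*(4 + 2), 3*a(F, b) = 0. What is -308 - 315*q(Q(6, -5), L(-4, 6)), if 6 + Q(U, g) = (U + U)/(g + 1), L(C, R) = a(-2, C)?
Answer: 5362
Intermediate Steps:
a(F, b) = 0 (a(F, b) = (1/3)*0 = 0)
L(C, R) = 0
Q(U, g) = -6 + 2*U/(1 + g) (Q(U, g) = -6 + (U + U)/(g + 1) = -6 + (2*U)/(1 + g) = -6 + 2*U/(1 + g))
q(S, d) = -18 (q(S, d) = -3*6 = -18)
-308 - 315*q(Q(6, -5), L(-4, 6)) = -308 - 315*(-18) = -308 + 5670 = 5362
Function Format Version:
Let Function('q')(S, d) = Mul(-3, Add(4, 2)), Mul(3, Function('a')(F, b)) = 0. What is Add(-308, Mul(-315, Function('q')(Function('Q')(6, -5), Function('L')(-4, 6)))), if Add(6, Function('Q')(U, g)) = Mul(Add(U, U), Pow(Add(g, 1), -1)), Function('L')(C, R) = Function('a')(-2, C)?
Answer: 5362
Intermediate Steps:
Function('a')(F, b) = 0 (Function('a')(F, b) = Mul(Rational(1, 3), 0) = 0)
Function('L')(C, R) = 0
Function('Q')(U, g) = Add(-6, Mul(2, U, Pow(Add(1, g), -1))) (Function('Q')(U, g) = Add(-6, Mul(Add(U, U), Pow(Add(g, 1), -1))) = Add(-6, Mul(Mul(2, U), Pow(Add(1, g), -1))) = Add(-6, Mul(2, U, Pow(Add(1, g), -1))))
Function('q')(S, d) = -18 (Function('q')(S, d) = Mul(-3, 6) = -18)
Add(-308, Mul(-315, Function('q')(Function('Q')(6, -5), Function('L')(-4, 6)))) = Add(-308, Mul(-315, -18)) = Add(-308, 5670) = 5362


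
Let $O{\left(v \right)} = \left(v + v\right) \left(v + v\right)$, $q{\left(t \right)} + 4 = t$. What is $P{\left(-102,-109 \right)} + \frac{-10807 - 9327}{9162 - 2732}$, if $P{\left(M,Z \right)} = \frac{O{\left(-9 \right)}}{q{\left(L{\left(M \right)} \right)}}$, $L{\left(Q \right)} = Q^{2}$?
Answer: $- \frac{5182757}{1671800} \approx -3.1001$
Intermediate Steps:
$q{\left(t \right)} = -4 + t$
$O{\left(v \right)} = 4 v^{2}$ ($O{\left(v \right)} = 2 v 2 v = 4 v^{2}$)
$P{\left(M,Z \right)} = \frac{324}{-4 + M^{2}}$ ($P{\left(M,Z \right)} = \frac{4 \left(-9\right)^{2}}{-4 + M^{2}} = \frac{4 \cdot 81}{-4 + M^{2}} = \frac{324}{-4 + M^{2}}$)
$P{\left(-102,-109 \right)} + \frac{-10807 - 9327}{9162 - 2732} = \frac{324}{-4 + \left(-102\right)^{2}} + \frac{-10807 - 9327}{9162 - 2732} = \frac{324}{-4 + 10404} - \frac{20134}{6430} = \frac{324}{10400} - \frac{10067}{3215} = 324 \cdot \frac{1}{10400} - \frac{10067}{3215} = \frac{81}{2600} - \frac{10067}{3215} = - \frac{5182757}{1671800}$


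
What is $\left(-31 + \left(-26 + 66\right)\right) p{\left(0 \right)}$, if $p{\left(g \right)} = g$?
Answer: $0$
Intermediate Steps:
$\left(-31 + \left(-26 + 66\right)\right) p{\left(0 \right)} = \left(-31 + \left(-26 + 66\right)\right) 0 = \left(-31 + 40\right) 0 = 9 \cdot 0 = 0$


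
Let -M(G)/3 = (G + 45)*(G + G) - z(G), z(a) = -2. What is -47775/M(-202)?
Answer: 3185/12686 ≈ 0.25106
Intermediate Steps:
M(G) = -6 - 6*G*(45 + G) (M(G) = -3*((G + 45)*(G + G) - 1*(-2)) = -3*((45 + G)*(2*G) + 2) = -3*(2*G*(45 + G) + 2) = -3*(2 + 2*G*(45 + G)) = -6 - 6*G*(45 + G))
-47775/M(-202) = -47775/(-6 - 270*(-202) - 6*(-202)²) = -47775/(-6 + 54540 - 6*40804) = -47775/(-6 + 54540 - 244824) = -47775/(-190290) = -47775*(-1/190290) = 3185/12686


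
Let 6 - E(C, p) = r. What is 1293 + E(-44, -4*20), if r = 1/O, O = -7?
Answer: 9094/7 ≈ 1299.1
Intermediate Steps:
r = -⅐ (r = 1/(-7) = -⅐ ≈ -0.14286)
E(C, p) = 43/7 (E(C, p) = 6 - 1*(-⅐) = 6 + ⅐ = 43/7)
1293 + E(-44, -4*20) = 1293 + 43/7 = 9094/7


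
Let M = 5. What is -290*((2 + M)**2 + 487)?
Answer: -155440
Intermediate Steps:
-290*((2 + M)**2 + 487) = -290*((2 + 5)**2 + 487) = -290*(7**2 + 487) = -290*(49 + 487) = -290*536 = -155440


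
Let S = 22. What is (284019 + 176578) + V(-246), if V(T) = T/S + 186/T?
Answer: 207723863/451 ≈ 4.6059e+5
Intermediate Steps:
V(T) = 186/T + T/22 (V(T) = T/22 + 186/T = 186/T + T/22)
(284019 + 176578) + V(-246) = (284019 + 176578) + (186/(-246) + (1/22)*(-246)) = 460597 + (186*(-1/246) - 123/11) = 460597 + (-31/41 - 123/11) = 460597 - 5384/451 = 207723863/451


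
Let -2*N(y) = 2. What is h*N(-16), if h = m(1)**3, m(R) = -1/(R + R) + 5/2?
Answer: -8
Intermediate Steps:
N(y) = -1 (N(y) = -1/2*2 = -1)
m(R) = 5/2 - 1/(2*R) (m(R) = -1/(2*R) + 5*(1/2) = -1/(2*R) + 5/2 = 5/2 - 1/(2*R))
h = 8 (h = ((1/2)*(-1 + 5*1)/1)**3 = ((1/2)*1*(-1 + 5))**3 = ((1/2)*1*4)**3 = 2**3 = 8)
h*N(-16) = 8*(-1) = -8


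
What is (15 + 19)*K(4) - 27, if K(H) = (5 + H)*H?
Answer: 1197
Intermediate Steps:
K(H) = H*(5 + H)
(15 + 19)*K(4) - 27 = (15 + 19)*(4*(5 + 4)) - 27 = 34*(4*9) - 27 = 34*36 - 27 = 1224 - 27 = 1197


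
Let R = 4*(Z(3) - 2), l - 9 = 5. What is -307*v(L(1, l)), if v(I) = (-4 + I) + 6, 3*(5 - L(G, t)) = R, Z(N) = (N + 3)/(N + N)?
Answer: -7675/3 ≈ -2558.3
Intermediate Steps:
l = 14 (l = 9 + 5 = 14)
Z(N) = (3 + N)/(2*N) (Z(N) = (3 + N)/((2*N)) = (3 + N)*(1/(2*N)) = (3 + N)/(2*N))
R = -4 (R = 4*((½)*(3 + 3)/3 - 2) = 4*((½)*(⅓)*6 - 2) = 4*(1 - 2) = 4*(-1) = -4)
L(G, t) = 19/3 (L(G, t) = 5 - ⅓*(-4) = 5 + 4/3 = 19/3)
v(I) = 2 + I
-307*v(L(1, l)) = -307*(2 + 19/3) = -307*25/3 = -7675/3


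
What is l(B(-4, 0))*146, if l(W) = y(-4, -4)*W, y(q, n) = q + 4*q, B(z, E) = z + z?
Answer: 23360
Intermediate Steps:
B(z, E) = 2*z
y(q, n) = 5*q
l(W) = -20*W (l(W) = (5*(-4))*W = -20*W)
l(B(-4, 0))*146 = -40*(-4)*146 = -20*(-8)*146 = 160*146 = 23360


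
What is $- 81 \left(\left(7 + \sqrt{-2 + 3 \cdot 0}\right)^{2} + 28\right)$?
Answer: $-6075 - 1134 i \sqrt{2} \approx -6075.0 - 1603.7 i$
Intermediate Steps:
$- 81 \left(\left(7 + \sqrt{-2 + 3 \cdot 0}\right)^{2} + 28\right) = - 81 \left(\left(7 + \sqrt{-2 + 0}\right)^{2} + 28\right) = - 81 \left(\left(7 + \sqrt{-2}\right)^{2} + 28\right) = - 81 \left(\left(7 + i \sqrt{2}\right)^{2} + 28\right) = - 81 \left(28 + \left(7 + i \sqrt{2}\right)^{2}\right) = -2268 - 81 \left(7 + i \sqrt{2}\right)^{2}$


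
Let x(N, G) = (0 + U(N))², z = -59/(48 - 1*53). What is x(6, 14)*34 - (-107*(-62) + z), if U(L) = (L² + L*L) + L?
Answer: 1001051/5 ≈ 2.0021e+5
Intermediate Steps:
U(L) = L + 2*L² (U(L) = (L² + L²) + L = 2*L² + L = L + 2*L²)
z = 59/5 (z = -59/(48 - 53) = -59/(-5) = -59*(-⅕) = 59/5 ≈ 11.800)
x(N, G) = N²*(1 + 2*N)² (x(N, G) = (0 + N*(1 + 2*N))² = (N*(1 + 2*N))² = N²*(1 + 2*N)²)
x(6, 14)*34 - (-107*(-62) + z) = (6²*(1 + 2*6)²)*34 - (-107*(-62) + 59/5) = (36*(1 + 12)²)*34 - (6634 + 59/5) = (36*13²)*34 - 1*33229/5 = (36*169)*34 - 33229/5 = 6084*34 - 33229/5 = 206856 - 33229/5 = 1001051/5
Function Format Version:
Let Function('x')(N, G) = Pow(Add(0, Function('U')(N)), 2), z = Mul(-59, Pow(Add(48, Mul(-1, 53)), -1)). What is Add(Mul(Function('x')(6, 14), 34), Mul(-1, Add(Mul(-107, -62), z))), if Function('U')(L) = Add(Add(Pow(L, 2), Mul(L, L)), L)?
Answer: Rational(1001051, 5) ≈ 2.0021e+5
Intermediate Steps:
Function('U')(L) = Add(L, Mul(2, Pow(L, 2))) (Function('U')(L) = Add(Add(Pow(L, 2), Pow(L, 2)), L) = Add(Mul(2, Pow(L, 2)), L) = Add(L, Mul(2, Pow(L, 2))))
z = Rational(59, 5) (z = Mul(-59, Pow(Add(48, -53), -1)) = Mul(-59, Pow(-5, -1)) = Mul(-59, Rational(-1, 5)) = Rational(59, 5) ≈ 11.800)
Function('x')(N, G) = Mul(Pow(N, 2), Pow(Add(1, Mul(2, N)), 2)) (Function('x')(N, G) = Pow(Add(0, Mul(N, Add(1, Mul(2, N)))), 2) = Pow(Mul(N, Add(1, Mul(2, N))), 2) = Mul(Pow(N, 2), Pow(Add(1, Mul(2, N)), 2)))
Add(Mul(Function('x')(6, 14), 34), Mul(-1, Add(Mul(-107, -62), z))) = Add(Mul(Mul(Pow(6, 2), Pow(Add(1, Mul(2, 6)), 2)), 34), Mul(-1, Add(Mul(-107, -62), Rational(59, 5)))) = Add(Mul(Mul(36, Pow(Add(1, 12), 2)), 34), Mul(-1, Add(6634, Rational(59, 5)))) = Add(Mul(Mul(36, Pow(13, 2)), 34), Mul(-1, Rational(33229, 5))) = Add(Mul(Mul(36, 169), 34), Rational(-33229, 5)) = Add(Mul(6084, 34), Rational(-33229, 5)) = Add(206856, Rational(-33229, 5)) = Rational(1001051, 5)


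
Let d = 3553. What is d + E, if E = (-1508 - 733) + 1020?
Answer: 2332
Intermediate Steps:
E = -1221 (E = -2241 + 1020 = -1221)
d + E = 3553 - 1221 = 2332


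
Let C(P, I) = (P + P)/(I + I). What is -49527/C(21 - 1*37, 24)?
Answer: 148581/2 ≈ 74291.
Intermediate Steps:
C(P, I) = P/I (C(P, I) = (2*P)/((2*I)) = (2*P)*(1/(2*I)) = P/I)
-49527/C(21 - 1*37, 24) = -49527*24/(21 - 1*37) = -49527*24/(21 - 37) = -49527/((-16*1/24)) = -49527/(-2/3) = -49527*(-3/2) = 148581/2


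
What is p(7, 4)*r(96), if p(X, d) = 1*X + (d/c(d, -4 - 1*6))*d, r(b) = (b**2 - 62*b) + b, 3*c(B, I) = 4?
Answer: 63840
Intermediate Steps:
c(B, I) = 4/3 (c(B, I) = (1/3)*4 = 4/3)
r(b) = b**2 - 61*b
p(X, d) = X + 3*d**2/4 (p(X, d) = 1*X + (d/(4/3))*d = X + (d*(3/4))*d = X + (3*d/4)*d = X + 3*d**2/4)
p(7, 4)*r(96) = (7 + (3/4)*4**2)*(96*(-61 + 96)) = (7 + (3/4)*16)*(96*35) = (7 + 12)*3360 = 19*3360 = 63840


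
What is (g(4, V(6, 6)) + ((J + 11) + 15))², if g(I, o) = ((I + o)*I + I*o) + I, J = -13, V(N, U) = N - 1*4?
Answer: 2401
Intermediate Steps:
V(N, U) = -4 + N (V(N, U) = N - 4 = -4 + N)
g(I, o) = I + I*o + I*(I + o) (g(I, o) = (I*(I + o) + I*o) + I = (I*o + I*(I + o)) + I = I + I*o + I*(I + o))
(g(4, V(6, 6)) + ((J + 11) + 15))² = (4*(1 + 4 + 2*(-4 + 6)) + ((-13 + 11) + 15))² = (4*(1 + 4 + 2*2) + (-2 + 15))² = (4*(1 + 4 + 4) + 13)² = (4*9 + 13)² = (36 + 13)² = 49² = 2401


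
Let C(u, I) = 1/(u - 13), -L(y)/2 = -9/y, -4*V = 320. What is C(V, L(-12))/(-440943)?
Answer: 1/41007699 ≈ 2.4386e-8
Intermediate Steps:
V = -80 (V = -1/4*320 = -80)
L(y) = 18/y (L(y) = -(-18)/y = 18/y)
C(u, I) = 1/(-13 + u)
C(V, L(-12))/(-440943) = 1/(-13 - 80*(-440943)) = -1/440943/(-93) = -1/93*(-1/440943) = 1/41007699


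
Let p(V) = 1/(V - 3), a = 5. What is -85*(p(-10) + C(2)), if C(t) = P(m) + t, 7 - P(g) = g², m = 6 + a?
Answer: 123845/13 ≈ 9526.5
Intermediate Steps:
m = 11 (m = 6 + 5 = 11)
P(g) = 7 - g²
p(V) = 1/(-3 + V)
C(t) = -114 + t (C(t) = (7 - 1*11²) + t = (7 - 1*121) + t = (7 - 121) + t = -114 + t)
-85*(p(-10) + C(2)) = -85*(1/(-3 - 10) + (-114 + 2)) = -85*(1/(-13) - 112) = -85*(-1/13 - 112) = -85*(-1457/13) = 123845/13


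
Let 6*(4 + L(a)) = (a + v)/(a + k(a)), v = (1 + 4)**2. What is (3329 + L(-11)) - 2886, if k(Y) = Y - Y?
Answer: 14480/33 ≈ 438.79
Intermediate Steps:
k(Y) = 0
v = 25 (v = 5**2 = 25)
L(a) = -4 + (25 + a)/(6*a) (L(a) = -4 + ((a + 25)/(a + 0))/6 = -4 + ((25 + a)/a)/6 = -4 + (25 + a)/(6*a))
(3329 + L(-11)) - 2886 = (3329 + (1/6)*(25 - 23*(-11))/(-11)) - 2886 = (3329 + (1/6)*(-1/11)*(25 + 253)) - 2886 = (3329 + (1/6)*(-1/11)*278) - 2886 = (3329 - 139/33) - 2886 = 109718/33 - 2886 = 14480/33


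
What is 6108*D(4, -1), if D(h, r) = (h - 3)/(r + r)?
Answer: -3054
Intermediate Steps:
D(h, r) = (-3 + h)/(2*r) (D(h, r) = (-3 + h)/((2*r)) = (-3 + h)*(1/(2*r)) = (-3 + h)/(2*r))
6108*D(4, -1) = 6108*((½)*(-3 + 4)/(-1)) = 6108*((½)*(-1)*1) = 6108*(-½) = -3054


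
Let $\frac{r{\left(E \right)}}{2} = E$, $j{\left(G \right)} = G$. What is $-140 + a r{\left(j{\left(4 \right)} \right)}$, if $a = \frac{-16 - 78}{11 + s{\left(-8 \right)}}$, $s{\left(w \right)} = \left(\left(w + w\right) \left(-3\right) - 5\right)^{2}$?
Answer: $- \frac{65288}{465} \approx -140.4$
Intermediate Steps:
$r{\left(E \right)} = 2 E$
$s{\left(w \right)} = \left(-5 - 6 w\right)^{2}$ ($s{\left(w \right)} = \left(2 w \left(-3\right) - 5\right)^{2} = \left(- 6 w - 5\right)^{2} = \left(-5 - 6 w\right)^{2}$)
$a = - \frac{47}{930}$ ($a = \frac{-16 - 78}{11 + \left(5 + 6 \left(-8\right)\right)^{2}} = - \frac{94}{11 + \left(5 - 48\right)^{2}} = - \frac{94}{11 + \left(-43\right)^{2}} = - \frac{94}{11 + 1849} = - \frac{94}{1860} = \left(-94\right) \frac{1}{1860} = - \frac{47}{930} \approx -0.050538$)
$-140 + a r{\left(j{\left(4 \right)} \right)} = -140 - \frac{47 \cdot 2 \cdot 4}{930} = -140 - \frac{188}{465} = - \frac{65288}{465}$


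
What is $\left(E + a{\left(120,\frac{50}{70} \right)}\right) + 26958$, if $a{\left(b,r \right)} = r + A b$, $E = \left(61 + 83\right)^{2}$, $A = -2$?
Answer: $\frac{332183}{7} \approx 47455.0$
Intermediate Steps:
$E = 20736$ ($E = 144^{2} = 20736$)
$a{\left(b,r \right)} = r - 2 b$
$\left(E + a{\left(120,\frac{50}{70} \right)}\right) + 26958 = \left(20736 + \left(\frac{50}{70} - 240\right)\right) + 26958 = \left(20736 + \left(50 \cdot \frac{1}{70} - 240\right)\right) + 26958 = \left(20736 + \left(\frac{5}{7} - 240\right)\right) + 26958 = \left(20736 - \frac{1675}{7}\right) + 26958 = \frac{143477}{7} + 26958 = \frac{332183}{7}$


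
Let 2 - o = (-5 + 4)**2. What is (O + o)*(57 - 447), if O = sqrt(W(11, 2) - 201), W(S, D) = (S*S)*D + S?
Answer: -390 - 780*sqrt(13) ≈ -3202.3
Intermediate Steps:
W(S, D) = S + D*S**2 (W(S, D) = S**2*D + S = D*S**2 + S = S + D*S**2)
o = 1 (o = 2 - (-5 + 4)**2 = 2 - 1*(-1)**2 = 2 - 1*1 = 2 - 1 = 1)
O = 2*sqrt(13) (O = sqrt(11*(1 + 2*11) - 201) = sqrt(11*(1 + 22) - 201) = sqrt(11*23 - 201) = sqrt(253 - 201) = sqrt(52) = 2*sqrt(13) ≈ 7.2111)
(O + o)*(57 - 447) = (2*sqrt(13) + 1)*(57 - 447) = (1 + 2*sqrt(13))*(-390) = -390 - 780*sqrt(13)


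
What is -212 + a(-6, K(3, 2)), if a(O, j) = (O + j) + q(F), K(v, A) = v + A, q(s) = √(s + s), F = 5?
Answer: -213 + √10 ≈ -209.84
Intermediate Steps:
q(s) = √2*√s (q(s) = √(2*s) = √2*√s)
K(v, A) = A + v
a(O, j) = O + j + √10 (a(O, j) = (O + j) + √2*√5 = (O + j) + √10 = O + j + √10)
-212 + a(-6, K(3, 2)) = -212 + (-6 + (2 + 3) + √10) = -212 + (-6 + 5 + √10) = -212 + (-1 + √10) = -213 + √10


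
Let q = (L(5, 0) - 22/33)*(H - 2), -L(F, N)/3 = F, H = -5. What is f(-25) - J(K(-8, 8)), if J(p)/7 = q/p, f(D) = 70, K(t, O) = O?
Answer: -623/24 ≈ -25.958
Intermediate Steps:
L(F, N) = -3*F
q = 329/3 (q = (-3*5 - 22/33)*(-5 - 2) = (-15 - 22*1/33)*(-7) = (-15 - ⅔)*(-7) = -47/3*(-7) = 329/3 ≈ 109.67)
J(p) = 2303/(3*p) (J(p) = 7*(329/(3*p)) = 2303/(3*p))
f(-25) - J(K(-8, 8)) = 70 - 2303/(3*8) = 70 - 1*2303/24 = 70 - 2303/24 = -623/24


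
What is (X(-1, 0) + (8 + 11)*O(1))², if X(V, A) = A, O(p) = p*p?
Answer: 361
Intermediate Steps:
O(p) = p²
(X(-1, 0) + (8 + 11)*O(1))² = (0 + (8 + 11)*1²)² = (0 + 19*1)² = (0 + 19)² = 19² = 361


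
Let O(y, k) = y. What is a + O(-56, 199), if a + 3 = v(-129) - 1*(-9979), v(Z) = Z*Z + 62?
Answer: 26623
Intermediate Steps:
v(Z) = 62 + Z² (v(Z) = Z² + 62 = 62 + Z²)
a = 26679 (a = -3 + ((62 + (-129)²) - 1*(-9979)) = -3 + ((62 + 16641) + 9979) = -3 + (16703 + 9979) = -3 + 26682 = 26679)
a + O(-56, 199) = 26679 - 56 = 26623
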